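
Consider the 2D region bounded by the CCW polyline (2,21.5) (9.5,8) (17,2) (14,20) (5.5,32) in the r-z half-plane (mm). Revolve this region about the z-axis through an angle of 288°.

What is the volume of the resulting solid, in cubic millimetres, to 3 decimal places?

Volume = 9554.212 mm³

Profile (r,z), 5 vertices: (2,21.5) (9.5,8) (17,2) (14,20) (5.5,32)
edge 0: (2,21.5)→(9.5,8)  cross = 2·8 − 9.5·21.5 = -188.2500; (r_i+r_j)·cross = 11.5·-188.2500 = -2164.8750
edge 1: (9.5,8)→(17,2)  cross = 9.5·2 − 17·8 = -117.0000; (r_i+r_j)·cross = 26.5·-117.0000 = -3100.5000
edge 2: (17,2)→(14,20)  cross = 17·20 − 14·2 = 312.0000; (r_i+r_j)·cross = 31·312.0000 = 9672.0000
edge 3: (14,20)→(5.5,32)  cross = 14·32 − 5.5·20 = 338.0000; (r_i+r_j)·cross = 19.5·338.0000 = 6591.0000
edge 4: (5.5,32)→(2,21.5)  cross = 5.5·21.5 − 2·32 = 54.2500; (r_i+r_j)·cross = 7.5·54.2500 = 406.8750
Σcross = 399.0000 → A = |Σcross|/2 = 199.5000 mm²
Σ(r_i+r_j)·cross = 11404.5000 → first moment M = |Σ|/6 = 1900.7500
R_c = M/A = 1900.7500/199.5000 = 9.5276 mm
θ = 288° = 5.026548 rad
V = θ·R_c·A = 5.026548·9.5276·199.5000 = 9554.212 mm³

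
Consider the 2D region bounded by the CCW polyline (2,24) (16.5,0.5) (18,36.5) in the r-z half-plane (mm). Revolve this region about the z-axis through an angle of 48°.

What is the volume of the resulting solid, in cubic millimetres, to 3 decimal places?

Volume = 2839.947 mm³

Profile (r,z), 3 vertices: (2,24) (16.5,0.5) (18,36.5)
edge 0: (2,24)→(16.5,0.5)  cross = 2·0.5 − 16.5·24 = -395.0000; (r_i+r_j)·cross = 18.5·-395.0000 = -7307.5000
edge 1: (16.5,0.5)→(18,36.5)  cross = 16.5·36.5 − 18·0.5 = 593.2500; (r_i+r_j)·cross = 34.5·593.2500 = 20467.1250
edge 2: (18,36.5)→(2,24)  cross = 18·24 − 2·36.5 = 359.0000; (r_i+r_j)·cross = 20·359.0000 = 7180.0000
Σcross = 557.2500 → A = |Σcross|/2 = 278.6250 mm²
Σ(r_i+r_j)·cross = 20339.6250 → first moment M = |Σ|/6 = 3389.9375
R_c = M/A = 3389.9375/278.6250 = 12.1667 mm
θ = 48° = 0.837758 rad
V = θ·R_c·A = 0.837758·12.1667·278.6250 = 2839.947 mm³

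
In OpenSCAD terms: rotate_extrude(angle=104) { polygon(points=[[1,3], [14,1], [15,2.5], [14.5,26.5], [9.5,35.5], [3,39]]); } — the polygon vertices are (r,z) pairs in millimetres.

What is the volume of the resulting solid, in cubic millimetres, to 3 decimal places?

Volume = 6084.925 mm³

Profile (r,z), 6 vertices: (1,3) (14,1) (15,2.5) (14.5,26.5) (9.5,35.5) (3,39)
edge 0: (1,3)→(14,1)  cross = 1·1 − 14·3 = -41.0000; (r_i+r_j)·cross = 15·-41.0000 = -615.0000
edge 1: (14,1)→(15,2.5)  cross = 14·2.5 − 15·1 = 20.0000; (r_i+r_j)·cross = 29·20.0000 = 580.0000
edge 2: (15,2.5)→(14.5,26.5)  cross = 15·26.5 − 14.5·2.5 = 361.2500; (r_i+r_j)·cross = 29.5·361.2500 = 10656.8750
edge 3: (14.5,26.5)→(9.5,35.5)  cross = 14.5·35.5 − 9.5·26.5 = 263.0000; (r_i+r_j)·cross = 24·263.0000 = 6312.0000
edge 4: (9.5,35.5)→(3,39)  cross = 9.5·39 − 3·35.5 = 264.0000; (r_i+r_j)·cross = 12.5·264.0000 = 3300.0000
edge 5: (3,39)→(1,3)  cross = 3·3 − 1·39 = -30.0000; (r_i+r_j)·cross = 4·-30.0000 = -120.0000
Σcross = 837.2500 → A = |Σcross|/2 = 418.6250 mm²
Σ(r_i+r_j)·cross = 20113.8750 → first moment M = |Σ|/6 = 3352.3125
R_c = M/A = 3352.3125/418.6250 = 8.0079 mm
θ = 104° = 1.815142 rad
V = θ·R_c·A = 1.815142·8.0079·418.6250 = 6084.925 mm³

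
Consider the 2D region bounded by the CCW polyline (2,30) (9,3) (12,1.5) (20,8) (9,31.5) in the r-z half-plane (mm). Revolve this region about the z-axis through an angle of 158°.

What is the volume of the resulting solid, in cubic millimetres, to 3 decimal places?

Profile (r,z), 5 vertices: (2,30) (9,3) (12,1.5) (20,8) (9,31.5)
edge 0: (2,30)→(9,3)  cross = 2·3 − 9·30 = -264.0000; (r_i+r_j)·cross = 11·-264.0000 = -2904.0000
edge 1: (9,3)→(12,1.5)  cross = 9·1.5 − 12·3 = -22.5000; (r_i+r_j)·cross = 21·-22.5000 = -472.5000
edge 2: (12,1.5)→(20,8)  cross = 12·8 − 20·1.5 = 66.0000; (r_i+r_j)·cross = 32·66.0000 = 2112.0000
edge 3: (20,8)→(9,31.5)  cross = 20·31.5 − 9·8 = 558.0000; (r_i+r_j)·cross = 29·558.0000 = 16182.0000
edge 4: (9,31.5)→(2,30)  cross = 9·30 − 2·31.5 = 207.0000; (r_i+r_j)·cross = 11·207.0000 = 2277.0000
Σcross = 544.5000 → A = |Σcross|/2 = 272.2500 mm²
Σ(r_i+r_j)·cross = 17194.5000 → first moment M = |Σ|/6 = 2865.7500
R_c = M/A = 2865.7500/272.2500 = 10.5262 mm
θ = 158° = 2.757620 rad
V = θ·R_c·A = 2.757620·10.5262·272.2500 = 7902.650 mm³

Volume = 7902.650 mm³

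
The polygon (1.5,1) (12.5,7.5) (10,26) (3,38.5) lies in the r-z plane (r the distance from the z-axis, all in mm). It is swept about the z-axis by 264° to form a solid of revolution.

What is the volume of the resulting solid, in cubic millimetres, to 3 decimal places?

Profile (r,z), 4 vertices: (1.5,1) (12.5,7.5) (10,26) (3,38.5)
edge 0: (1.5,1)→(12.5,7.5)  cross = 1.5·7.5 − 12.5·1 = -1.2500; (r_i+r_j)·cross = 14·-1.2500 = -17.5000
edge 1: (12.5,7.5)→(10,26)  cross = 12.5·26 − 10·7.5 = 250.0000; (r_i+r_j)·cross = 22.5·250.0000 = 5625.0000
edge 2: (10,26)→(3,38.5)  cross = 10·38.5 − 3·26 = 307.0000; (r_i+r_j)·cross = 13·307.0000 = 3991.0000
edge 3: (3,38.5)→(1.5,1)  cross = 3·1 − 1.5·38.5 = -54.7500; (r_i+r_j)·cross = 4.5·-54.7500 = -246.3750
Σcross = 501.0000 → A = |Σcross|/2 = 250.5000 mm²
Σ(r_i+r_j)·cross = 9352.1250 → first moment M = |Σ|/6 = 1558.6875
R_c = M/A = 1558.6875/250.5000 = 6.2223 mm
θ = 264° = 4.607669 rad
V = θ·R_c·A = 4.607669·6.2223·250.5000 = 7181.916 mm³

Volume = 7181.916 mm³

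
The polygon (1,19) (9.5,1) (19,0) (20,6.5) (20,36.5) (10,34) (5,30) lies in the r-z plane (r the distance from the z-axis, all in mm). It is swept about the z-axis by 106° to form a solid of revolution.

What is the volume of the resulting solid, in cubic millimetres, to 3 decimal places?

Profile (r,z), 7 vertices: (1,19) (9.5,1) (19,0) (20,6.5) (20,36.5) (10,34) (5,30)
edge 0: (1,19)→(9.5,1)  cross = 1·1 − 9.5·19 = -179.5000; (r_i+r_j)·cross = 10.5·-179.5000 = -1884.7500
edge 1: (9.5,1)→(19,0)  cross = 9.5·0 − 19·1 = -19.0000; (r_i+r_j)·cross = 28.5·-19.0000 = -541.5000
edge 2: (19,0)→(20,6.5)  cross = 19·6.5 − 20·0 = 123.5000; (r_i+r_j)·cross = 39·123.5000 = 4816.5000
edge 3: (20,6.5)→(20,36.5)  cross = 20·36.5 − 20·6.5 = 600.0000; (r_i+r_j)·cross = 40·600.0000 = 24000.0000
edge 4: (20,36.5)→(10,34)  cross = 20·34 − 10·36.5 = 315.0000; (r_i+r_j)·cross = 30·315.0000 = 9450.0000
edge 5: (10,34)→(5,30)  cross = 10·30 − 5·34 = 130.0000; (r_i+r_j)·cross = 15·130.0000 = 1950.0000
edge 6: (5,30)→(1,19)  cross = 5·19 − 1·30 = 65.0000; (r_i+r_j)·cross = 6·65.0000 = 390.0000
Σcross = 1035.0000 → A = |Σcross|/2 = 517.5000 mm²
Σ(r_i+r_j)·cross = 38180.2500 → first moment M = |Σ|/6 = 6363.3750
R_c = M/A = 6363.3750/517.5000 = 12.2964 mm
θ = 106° = 1.850049 rad
V = θ·R_c·A = 1.850049·12.2964·517.5000 = 11772.556 mm³

Volume = 11772.556 mm³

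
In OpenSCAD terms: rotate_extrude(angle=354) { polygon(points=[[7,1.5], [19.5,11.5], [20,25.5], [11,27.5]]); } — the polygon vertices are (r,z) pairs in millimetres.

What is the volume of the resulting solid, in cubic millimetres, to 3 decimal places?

Profile (r,z), 4 vertices: (7,1.5) (19.5,11.5) (20,25.5) (11,27.5)
edge 0: (7,1.5)→(19.5,11.5)  cross = 7·11.5 − 19.5·1.5 = 51.2500; (r_i+r_j)·cross = 26.5·51.2500 = 1358.1250
edge 1: (19.5,11.5)→(20,25.5)  cross = 19.5·25.5 − 20·11.5 = 267.2500; (r_i+r_j)·cross = 39.5·267.2500 = 10556.3750
edge 2: (20,25.5)→(11,27.5)  cross = 20·27.5 − 11·25.5 = 269.5000; (r_i+r_j)·cross = 31·269.5000 = 8354.5000
edge 3: (11,27.5)→(7,1.5)  cross = 11·1.5 − 7·27.5 = -176.0000; (r_i+r_j)·cross = 18·-176.0000 = -3168.0000
Σcross = 412.0000 → A = |Σcross|/2 = 206.0000 mm²
Σ(r_i+r_j)·cross = 17101.0000 → first moment M = |Σ|/6 = 2850.1667
R_c = M/A = 2850.1667/206.0000 = 13.8358 mm
θ = 354° = 6.178466 rad
V = θ·R_c·A = 6.178466·13.8358·206.0000 = 17609.657 mm³

Volume = 17609.657 mm³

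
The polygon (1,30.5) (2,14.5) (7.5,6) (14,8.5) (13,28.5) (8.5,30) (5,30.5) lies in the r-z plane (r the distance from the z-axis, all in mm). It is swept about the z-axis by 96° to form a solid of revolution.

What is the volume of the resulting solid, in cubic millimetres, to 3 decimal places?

Volume = 3261.392 mm³

Profile (r,z), 7 vertices: (1,30.5) (2,14.5) (7.5,6) (14,8.5) (13,28.5) (8.5,30) (5,30.5)
edge 0: (1,30.5)→(2,14.5)  cross = 1·14.5 − 2·30.5 = -46.5000; (r_i+r_j)·cross = 3·-46.5000 = -139.5000
edge 1: (2,14.5)→(7.5,6)  cross = 2·6 − 7.5·14.5 = -96.7500; (r_i+r_j)·cross = 9.5·-96.7500 = -919.1250
edge 2: (7.5,6)→(14,8.5)  cross = 7.5·8.5 − 14·6 = -20.2500; (r_i+r_j)·cross = 21.5·-20.2500 = -435.3750
edge 3: (14,8.5)→(13,28.5)  cross = 14·28.5 − 13·8.5 = 288.5000; (r_i+r_j)·cross = 27·288.5000 = 7789.5000
edge 4: (13,28.5)→(8.5,30)  cross = 13·30 − 8.5·28.5 = 147.7500; (r_i+r_j)·cross = 21.5·147.7500 = 3176.6250
edge 5: (8.5,30)→(5,30.5)  cross = 8.5·30.5 − 5·30 = 109.2500; (r_i+r_j)·cross = 13.5·109.2500 = 1474.8750
edge 6: (5,30.5)→(1,30.5)  cross = 5·30.5 − 1·30.5 = 122.0000; (r_i+r_j)·cross = 6·122.0000 = 732.0000
Σcross = 504.0000 → A = |Σcross|/2 = 252.0000 mm²
Σ(r_i+r_j)·cross = 11679.0000 → first moment M = |Σ|/6 = 1946.5000
R_c = M/A = 1946.5000/252.0000 = 7.7242 mm
θ = 96° = 1.675516 rad
V = θ·R_c·A = 1.675516·7.7242·252.0000 = 3261.392 mm³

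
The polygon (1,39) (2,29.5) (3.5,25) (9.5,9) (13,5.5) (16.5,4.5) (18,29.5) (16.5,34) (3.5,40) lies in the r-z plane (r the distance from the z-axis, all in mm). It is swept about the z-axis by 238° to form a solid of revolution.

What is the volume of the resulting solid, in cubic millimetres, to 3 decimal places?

Profile (r,z), 9 vertices: (1,39) (2,29.5) (3.5,25) (9.5,9) (13,5.5) (16.5,4.5) (18,29.5) (16.5,34) (3.5,40)
edge 0: (1,39)→(2,29.5)  cross = 1·29.5 − 2·39 = -48.5000; (r_i+r_j)·cross = 3·-48.5000 = -145.5000
edge 1: (2,29.5)→(3.5,25)  cross = 2·25 − 3.5·29.5 = -53.2500; (r_i+r_j)·cross = 5.5·-53.2500 = -292.8750
edge 2: (3.5,25)→(9.5,9)  cross = 3.5·9 − 9.5·25 = -206.0000; (r_i+r_j)·cross = 13·-206.0000 = -2678.0000
edge 3: (9.5,9)→(13,5.5)  cross = 9.5·5.5 − 13·9 = -64.7500; (r_i+r_j)·cross = 22.5·-64.7500 = -1456.8750
edge 4: (13,5.5)→(16.5,4.5)  cross = 13·4.5 − 16.5·5.5 = -32.2500; (r_i+r_j)·cross = 29.5·-32.2500 = -951.3750
edge 5: (16.5,4.5)→(18,29.5)  cross = 16.5·29.5 − 18·4.5 = 405.7500; (r_i+r_j)·cross = 34.5·405.7500 = 13998.3750
edge 6: (18,29.5)→(16.5,34)  cross = 18·34 − 16.5·29.5 = 125.2500; (r_i+r_j)·cross = 34.5·125.2500 = 4321.1250
edge 7: (16.5,34)→(3.5,40)  cross = 16.5·40 − 3.5·34 = 541.0000; (r_i+r_j)·cross = 20·541.0000 = 10820.0000
edge 8: (3.5,40)→(1,39)  cross = 3.5·39 − 1·40 = 96.5000; (r_i+r_j)·cross = 4.5·96.5000 = 434.2500
Σcross = 763.7500 → A = |Σcross|/2 = 381.8750 mm²
Σ(r_i+r_j)·cross = 24049.1250 → first moment M = |Σ|/6 = 4008.1875
R_c = M/A = 4008.1875/381.8750 = 10.4961 mm
θ = 238° = 4.153884 rad
V = θ·R_c·A = 4.153884·10.4961·381.8750 = 16649.544 mm³

Volume = 16649.544 mm³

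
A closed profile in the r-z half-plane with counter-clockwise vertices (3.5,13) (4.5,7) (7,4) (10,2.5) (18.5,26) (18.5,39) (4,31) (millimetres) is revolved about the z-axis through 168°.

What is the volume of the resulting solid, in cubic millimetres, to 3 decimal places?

Profile (r,z), 7 vertices: (3.5,13) (4.5,7) (7,4) (10,2.5) (18.5,26) (18.5,39) (4,31)
edge 0: (3.5,13)→(4.5,7)  cross = 3.5·7 − 4.5·13 = -34.0000; (r_i+r_j)·cross = 8·-34.0000 = -272.0000
edge 1: (4.5,7)→(7,4)  cross = 4.5·4 − 7·7 = -31.0000; (r_i+r_j)·cross = 11.5·-31.0000 = -356.5000
edge 2: (7,4)→(10,2.5)  cross = 7·2.5 − 10·4 = -22.5000; (r_i+r_j)·cross = 17·-22.5000 = -382.5000
edge 3: (10,2.5)→(18.5,26)  cross = 10·26 − 18.5·2.5 = 213.7500; (r_i+r_j)·cross = 28.5·213.7500 = 6091.8750
edge 4: (18.5,26)→(18.5,39)  cross = 18.5·39 − 18.5·26 = 240.5000; (r_i+r_j)·cross = 37·240.5000 = 8898.5000
edge 5: (18.5,39)→(4,31)  cross = 18.5·31 − 4·39 = 417.5000; (r_i+r_j)·cross = 22.5·417.5000 = 9393.7500
edge 6: (4,31)→(3.5,13)  cross = 4·13 − 3.5·31 = -56.5000; (r_i+r_j)·cross = 7.5·-56.5000 = -423.7500
Σcross = 727.7500 → A = |Σcross|/2 = 363.8750 mm²
Σ(r_i+r_j)·cross = 22949.3750 → first moment M = |Σ|/6 = 3824.8958
R_c = M/A = 3824.8958/363.8750 = 10.5116 mm
θ = 168° = 2.932153 rad
V = θ·R_c·A = 2.932153·10.5116·363.8750 = 11215.180 mm³

Volume = 11215.180 mm³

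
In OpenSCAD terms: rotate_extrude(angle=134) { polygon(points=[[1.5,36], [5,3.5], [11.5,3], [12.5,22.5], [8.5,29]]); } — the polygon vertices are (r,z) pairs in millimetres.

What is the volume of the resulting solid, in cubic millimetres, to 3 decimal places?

Profile (r,z), 5 vertices: (1.5,36) (5,3.5) (11.5,3) (12.5,22.5) (8.5,29)
edge 0: (1.5,36)→(5,3.5)  cross = 1.5·3.5 − 5·36 = -174.7500; (r_i+r_j)·cross = 6.5·-174.7500 = -1135.8750
edge 1: (5,3.5)→(11.5,3)  cross = 5·3 − 11.5·3.5 = -25.2500; (r_i+r_j)·cross = 16.5·-25.2500 = -416.6250
edge 2: (11.5,3)→(12.5,22.5)  cross = 11.5·22.5 − 12.5·3 = 221.2500; (r_i+r_j)·cross = 24·221.2500 = 5310.0000
edge 3: (12.5,22.5)→(8.5,29)  cross = 12.5·29 − 8.5·22.5 = 171.2500; (r_i+r_j)·cross = 21·171.2500 = 3596.2500
edge 4: (8.5,29)→(1.5,36)  cross = 8.5·36 − 1.5·29 = 262.5000; (r_i+r_j)·cross = 10·262.5000 = 2625.0000
Σcross = 455.0000 → A = |Σcross|/2 = 227.5000 mm²
Σ(r_i+r_j)·cross = 9978.7500 → first moment M = |Σ|/6 = 1663.1250
R_c = M/A = 1663.1250/227.5000 = 7.3104 mm
θ = 134° = 2.338741 rad
V = θ·R_c·A = 2.338741·7.3104·227.5000 = 3889.619 mm³

Volume = 3889.619 mm³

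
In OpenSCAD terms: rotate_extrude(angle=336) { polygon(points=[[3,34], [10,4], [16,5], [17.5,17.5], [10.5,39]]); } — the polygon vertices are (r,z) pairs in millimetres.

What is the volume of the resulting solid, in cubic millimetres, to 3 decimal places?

Volume = 18595.471 mm³

Profile (r,z), 5 vertices: (3,34) (10,4) (16,5) (17.5,17.5) (10.5,39)
edge 0: (3,34)→(10,4)  cross = 3·4 − 10·34 = -328.0000; (r_i+r_j)·cross = 13·-328.0000 = -4264.0000
edge 1: (10,4)→(16,5)  cross = 10·5 − 16·4 = -14.0000; (r_i+r_j)·cross = 26·-14.0000 = -364.0000
edge 2: (16,5)→(17.5,17.5)  cross = 16·17.5 − 17.5·5 = 192.5000; (r_i+r_j)·cross = 33.5·192.5000 = 6448.7500
edge 3: (17.5,17.5)→(10.5,39)  cross = 17.5·39 − 10.5·17.5 = 498.7500; (r_i+r_j)·cross = 28·498.7500 = 13965.0000
edge 4: (10.5,39)→(3,34)  cross = 10.5·34 − 3·39 = 240.0000; (r_i+r_j)·cross = 13.5·240.0000 = 3240.0000
Σcross = 589.2500 → A = |Σcross|/2 = 294.6250 mm²
Σ(r_i+r_j)·cross = 19025.7500 → first moment M = |Σ|/6 = 3170.9583
R_c = M/A = 3170.9583/294.6250 = 10.7627 mm
θ = 336° = 5.864306 rad
V = θ·R_c·A = 5.864306·10.7627·294.6250 = 18595.471 mm³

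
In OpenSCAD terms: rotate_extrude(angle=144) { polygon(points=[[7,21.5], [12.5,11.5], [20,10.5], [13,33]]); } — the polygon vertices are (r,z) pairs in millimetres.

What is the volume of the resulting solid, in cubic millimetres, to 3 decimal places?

Profile (r,z), 4 vertices: (7,21.5) (12.5,11.5) (20,10.5) (13,33)
edge 0: (7,21.5)→(12.5,11.5)  cross = 7·11.5 − 12.5·21.5 = -188.2500; (r_i+r_j)·cross = 19.5·-188.2500 = -3670.8750
edge 1: (12.5,11.5)→(20,10.5)  cross = 12.5·10.5 − 20·11.5 = -98.7500; (r_i+r_j)·cross = 32.5·-98.7500 = -3209.3750
edge 2: (20,10.5)→(13,33)  cross = 20·33 − 13·10.5 = 523.5000; (r_i+r_j)·cross = 33·523.5000 = 17275.5000
edge 3: (13,33)→(7,21.5)  cross = 13·21.5 − 7·33 = 48.5000; (r_i+r_j)·cross = 20·48.5000 = 970.0000
Σcross = 285.0000 → A = |Σcross|/2 = 142.5000 mm²
Σ(r_i+r_j)·cross = 11365.2500 → first moment M = |Σ|/6 = 1894.2083
R_c = M/A = 1894.2083/142.5000 = 13.2927 mm
θ = 144° = 2.513274 rad
V = θ·R_c·A = 2.513274·13.2927·142.5000 = 4760.665 mm³

Volume = 4760.665 mm³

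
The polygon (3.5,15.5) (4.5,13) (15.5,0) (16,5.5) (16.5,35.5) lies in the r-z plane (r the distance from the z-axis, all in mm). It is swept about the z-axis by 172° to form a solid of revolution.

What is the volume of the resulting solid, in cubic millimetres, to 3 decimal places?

Profile (r,z), 5 vertices: (3.5,15.5) (4.5,13) (15.5,0) (16,5.5) (16.5,35.5)
edge 0: (3.5,15.5)→(4.5,13)  cross = 3.5·13 − 4.5·15.5 = -24.2500; (r_i+r_j)·cross = 8·-24.2500 = -194.0000
edge 1: (4.5,13)→(15.5,0)  cross = 4.5·0 − 15.5·13 = -201.5000; (r_i+r_j)·cross = 20·-201.5000 = -4030.0000
edge 2: (15.5,0)→(16,5.5)  cross = 15.5·5.5 − 16·0 = 85.2500; (r_i+r_j)·cross = 31.5·85.2500 = 2685.3750
edge 3: (16,5.5)→(16.5,35.5)  cross = 16·35.5 − 16.5·5.5 = 477.2500; (r_i+r_j)·cross = 32.5·477.2500 = 15510.6250
edge 4: (16.5,35.5)→(3.5,15.5)  cross = 16.5·15.5 − 3.5·35.5 = 131.5000; (r_i+r_j)·cross = 20·131.5000 = 2630.0000
Σcross = 468.2500 → A = |Σcross|/2 = 234.1250 mm²
Σ(r_i+r_j)·cross = 16602.0000 → first moment M = |Σ|/6 = 2767.0000
R_c = M/A = 2767.0000/234.1250 = 11.8185 mm
θ = 172° = 3.001966 rad
V = θ·R_c·A = 3.001966·11.8185·234.1250 = 8306.441 mm³

Volume = 8306.441 mm³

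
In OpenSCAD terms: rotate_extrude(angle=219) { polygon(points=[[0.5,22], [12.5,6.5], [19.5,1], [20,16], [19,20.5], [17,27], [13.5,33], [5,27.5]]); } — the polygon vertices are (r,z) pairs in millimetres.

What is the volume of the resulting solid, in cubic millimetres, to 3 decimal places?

Profile (r,z), 8 vertices: (0.5,22) (12.5,6.5) (19.5,1) (20,16) (19,20.5) (17,27) (13.5,33) (5,27.5)
edge 0: (0.5,22)→(12.5,6.5)  cross = 0.5·6.5 − 12.5·22 = -271.7500; (r_i+r_j)·cross = 13·-271.7500 = -3532.7500
edge 1: (12.5,6.5)→(19.5,1)  cross = 12.5·1 − 19.5·6.5 = -114.2500; (r_i+r_j)·cross = 32·-114.2500 = -3656.0000
edge 2: (19.5,1)→(20,16)  cross = 19.5·16 − 20·1 = 292.0000; (r_i+r_j)·cross = 39.5·292.0000 = 11534.0000
edge 3: (20,16)→(19,20.5)  cross = 20·20.5 − 19·16 = 106.0000; (r_i+r_j)·cross = 39·106.0000 = 4134.0000
edge 4: (19,20.5)→(17,27)  cross = 19·27 − 17·20.5 = 164.5000; (r_i+r_j)·cross = 36·164.5000 = 5922.0000
edge 5: (17,27)→(13.5,33)  cross = 17·33 − 13.5·27 = 196.5000; (r_i+r_j)·cross = 30.5·196.5000 = 5993.2500
edge 6: (13.5,33)→(5,27.5)  cross = 13.5·27.5 − 5·33 = 206.2500; (r_i+r_j)·cross = 18.5·206.2500 = 3815.6250
edge 7: (5,27.5)→(0.5,22)  cross = 5·22 − 0.5·27.5 = 96.2500; (r_i+r_j)·cross = 5.5·96.2500 = 529.3750
Σcross = 675.5000 → A = |Σcross|/2 = 337.7500 mm²
Σ(r_i+r_j)·cross = 24739.5000 → first moment M = |Σ|/6 = 4123.2500
R_c = M/A = 4123.2500/337.7500 = 12.2080 mm
θ = 219° = 3.822271 rad
V = θ·R_c·A = 3.822271·12.2080·337.7500 = 15760.179 mm³

Volume = 15760.179 mm³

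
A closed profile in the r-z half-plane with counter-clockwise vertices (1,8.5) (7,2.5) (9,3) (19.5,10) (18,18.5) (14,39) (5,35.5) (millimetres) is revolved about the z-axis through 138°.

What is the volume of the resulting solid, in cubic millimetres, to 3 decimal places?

Volume = 10899.461 mm³

Profile (r,z), 7 vertices: (1,8.5) (7,2.5) (9,3) (19.5,10) (18,18.5) (14,39) (5,35.5)
edge 0: (1,8.5)→(7,2.5)  cross = 1·2.5 − 7·8.5 = -57.0000; (r_i+r_j)·cross = 8·-57.0000 = -456.0000
edge 1: (7,2.5)→(9,3)  cross = 7·3 − 9·2.5 = -1.5000; (r_i+r_j)·cross = 16·-1.5000 = -24.0000
edge 2: (9,3)→(19.5,10)  cross = 9·10 − 19.5·3 = 31.5000; (r_i+r_j)·cross = 28.5·31.5000 = 897.7500
edge 3: (19.5,10)→(18,18.5)  cross = 19.5·18.5 − 18·10 = 180.7500; (r_i+r_j)·cross = 37.5·180.7500 = 6778.1250
edge 4: (18,18.5)→(14,39)  cross = 18·39 − 14·18.5 = 443.0000; (r_i+r_j)·cross = 32·443.0000 = 14176.0000
edge 5: (14,39)→(5,35.5)  cross = 14·35.5 − 5·39 = 302.0000; (r_i+r_j)·cross = 19·302.0000 = 5738.0000
edge 6: (5,35.5)→(1,8.5)  cross = 5·8.5 − 1·35.5 = 7.0000; (r_i+r_j)·cross = 6·7.0000 = 42.0000
Σcross = 905.7500 → A = |Σcross|/2 = 452.8750 mm²
Σ(r_i+r_j)·cross = 27151.8750 → first moment M = |Σ|/6 = 4525.3125
R_c = M/A = 4525.3125/452.8750 = 9.9924 mm
θ = 138° = 2.408554 rad
V = θ·R_c·A = 2.408554·9.9924·452.8750 = 10899.461 mm³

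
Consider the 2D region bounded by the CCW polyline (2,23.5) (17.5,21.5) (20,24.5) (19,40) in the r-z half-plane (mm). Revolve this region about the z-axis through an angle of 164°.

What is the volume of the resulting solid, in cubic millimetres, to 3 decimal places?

Volume = 6447.063 mm³

Profile (r,z), 4 vertices: (2,23.5) (17.5,21.5) (20,24.5) (19,40)
edge 0: (2,23.5)→(17.5,21.5)  cross = 2·21.5 − 17.5·23.5 = -368.2500; (r_i+r_j)·cross = 19.5·-368.2500 = -7180.8750
edge 1: (17.5,21.5)→(20,24.5)  cross = 17.5·24.5 − 20·21.5 = -1.2500; (r_i+r_j)·cross = 37.5·-1.2500 = -46.8750
edge 2: (20,24.5)→(19,40)  cross = 20·40 − 19·24.5 = 334.5000; (r_i+r_j)·cross = 39·334.5000 = 13045.5000
edge 3: (19,40)→(2,23.5)  cross = 19·23.5 − 2·40 = 366.5000; (r_i+r_j)·cross = 21·366.5000 = 7696.5000
Σcross = 331.5000 → A = |Σcross|/2 = 165.7500 mm²
Σ(r_i+r_j)·cross = 13514.2500 → first moment M = |Σ|/6 = 2252.3750
R_c = M/A = 2252.3750/165.7500 = 13.5890 mm
θ = 164° = 2.862340 rad
V = θ·R_c·A = 2.862340·13.5890·165.7500 = 6447.063 mm³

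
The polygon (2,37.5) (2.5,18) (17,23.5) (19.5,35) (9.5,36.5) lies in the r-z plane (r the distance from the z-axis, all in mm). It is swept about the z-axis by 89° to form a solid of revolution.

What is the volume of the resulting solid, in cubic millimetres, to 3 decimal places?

Profile (r,z), 5 vertices: (2,37.5) (2.5,18) (17,23.5) (19.5,35) (9.5,36.5)
edge 0: (2,37.5)→(2.5,18)  cross = 2·18 − 2.5·37.5 = -57.7500; (r_i+r_j)·cross = 4.5·-57.7500 = -259.8750
edge 1: (2.5,18)→(17,23.5)  cross = 2.5·23.5 − 17·18 = -247.2500; (r_i+r_j)·cross = 19.5·-247.2500 = -4821.3750
edge 2: (17,23.5)→(19.5,35)  cross = 17·35 − 19.5·23.5 = 136.7500; (r_i+r_j)·cross = 36.5·136.7500 = 4991.3750
edge 3: (19.5,35)→(9.5,36.5)  cross = 19.5·36.5 − 9.5·35 = 379.2500; (r_i+r_j)·cross = 29·379.2500 = 10998.2500
edge 4: (9.5,36.5)→(2,37.5)  cross = 9.5·37.5 − 2·36.5 = 283.2500; (r_i+r_j)·cross = 11.5·283.2500 = 3257.3750
Σcross = 494.2500 → A = |Σcross|/2 = 247.1250 mm²
Σ(r_i+r_j)·cross = 14165.7500 → first moment M = |Σ|/6 = 2360.9583
R_c = M/A = 2360.9583/247.1250 = 9.5537 mm
θ = 89° = 1.553343 rad
V = θ·R_c·A = 1.553343·9.5537·247.1250 = 3667.378 mm³

Volume = 3667.378 mm³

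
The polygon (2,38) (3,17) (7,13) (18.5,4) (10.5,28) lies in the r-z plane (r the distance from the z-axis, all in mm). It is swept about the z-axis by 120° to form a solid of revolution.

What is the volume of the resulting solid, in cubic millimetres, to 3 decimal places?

Volume = 4004.745 mm³

Profile (r,z), 5 vertices: (2,38) (3,17) (7,13) (18.5,4) (10.5,28)
edge 0: (2,38)→(3,17)  cross = 2·17 − 3·38 = -80.0000; (r_i+r_j)·cross = 5·-80.0000 = -400.0000
edge 1: (3,17)→(7,13)  cross = 3·13 − 7·17 = -80.0000; (r_i+r_j)·cross = 10·-80.0000 = -800.0000
edge 2: (7,13)→(18.5,4)  cross = 7·4 − 18.5·13 = -212.5000; (r_i+r_j)·cross = 25.5·-212.5000 = -5418.7500
edge 3: (18.5,4)→(10.5,28)  cross = 18.5·28 − 10.5·4 = 476.0000; (r_i+r_j)·cross = 29·476.0000 = 13804.0000
edge 4: (10.5,28)→(2,38)  cross = 10.5·38 − 2·28 = 343.0000; (r_i+r_j)·cross = 12.5·343.0000 = 4287.5000
Σcross = 446.5000 → A = |Σcross|/2 = 223.2500 mm²
Σ(r_i+r_j)·cross = 11472.7500 → first moment M = |Σ|/6 = 1912.1250
R_c = M/A = 1912.1250/223.2500 = 8.5649 mm
θ = 120° = 2.094395 rad
V = θ·R_c·A = 2.094395·8.5649·223.2500 = 4004.745 mm³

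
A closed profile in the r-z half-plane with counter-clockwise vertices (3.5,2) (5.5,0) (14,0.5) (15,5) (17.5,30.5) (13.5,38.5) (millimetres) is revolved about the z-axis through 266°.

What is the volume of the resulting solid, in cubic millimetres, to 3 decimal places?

Volume = 15538.991 mm³

Profile (r,z), 6 vertices: (3.5,2) (5.5,0) (14,0.5) (15,5) (17.5,30.5) (13.5,38.5)
edge 0: (3.5,2)→(5.5,0)  cross = 3.5·0 − 5.5·2 = -11.0000; (r_i+r_j)·cross = 9·-11.0000 = -99.0000
edge 1: (5.5,0)→(14,0.5)  cross = 5.5·0.5 − 14·0 = 2.7500; (r_i+r_j)·cross = 19.5·2.7500 = 53.6250
edge 2: (14,0.5)→(15,5)  cross = 14·5 − 15·0.5 = 62.5000; (r_i+r_j)·cross = 29·62.5000 = 1812.5000
edge 3: (15,5)→(17.5,30.5)  cross = 15·30.5 − 17.5·5 = 370.0000; (r_i+r_j)·cross = 32.5·370.0000 = 12025.0000
edge 4: (17.5,30.5)→(13.5,38.5)  cross = 17.5·38.5 − 13.5·30.5 = 262.0000; (r_i+r_j)·cross = 31·262.0000 = 8122.0000
edge 5: (13.5,38.5)→(3.5,2)  cross = 13.5·2 − 3.5·38.5 = -107.7500; (r_i+r_j)·cross = 17·-107.7500 = -1831.7500
Σcross = 578.5000 → A = |Σcross|/2 = 289.2500 mm²
Σ(r_i+r_j)·cross = 20082.3750 → first moment M = |Σ|/6 = 3347.0625
R_c = M/A = 3347.0625/289.2500 = 11.5715 mm
θ = 266° = 4.642576 rad
V = θ·R_c·A = 4.642576·11.5715·289.2500 = 15538.991 mm³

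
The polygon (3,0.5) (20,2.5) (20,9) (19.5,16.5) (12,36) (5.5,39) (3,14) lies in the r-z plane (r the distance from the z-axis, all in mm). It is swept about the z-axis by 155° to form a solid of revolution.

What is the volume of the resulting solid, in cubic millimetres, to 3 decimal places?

Volume = 14095.872 mm³

Profile (r,z), 7 vertices: (3,0.5) (20,2.5) (20,9) (19.5,16.5) (12,36) (5.5,39) (3,14)
edge 0: (3,0.5)→(20,2.5)  cross = 3·2.5 − 20·0.5 = -2.5000; (r_i+r_j)·cross = 23·-2.5000 = -57.5000
edge 1: (20,2.5)→(20,9)  cross = 20·9 − 20·2.5 = 130.0000; (r_i+r_j)·cross = 40·130.0000 = 5200.0000
edge 2: (20,9)→(19.5,16.5)  cross = 20·16.5 − 19.5·9 = 154.5000; (r_i+r_j)·cross = 39.5·154.5000 = 6102.7500
edge 3: (19.5,16.5)→(12,36)  cross = 19.5·36 − 12·16.5 = 504.0000; (r_i+r_j)·cross = 31.5·504.0000 = 15876.0000
edge 4: (12,36)→(5.5,39)  cross = 12·39 − 5.5·36 = 270.0000; (r_i+r_j)·cross = 17.5·270.0000 = 4725.0000
edge 5: (5.5,39)→(3,14)  cross = 5.5·14 − 3·39 = -40.0000; (r_i+r_j)·cross = 8.5·-40.0000 = -340.0000
edge 6: (3,14)→(3,0.5)  cross = 3·0.5 − 3·14 = -40.5000; (r_i+r_j)·cross = 6·-40.5000 = -243.0000
Σcross = 975.5000 → A = |Σcross|/2 = 487.7500 mm²
Σ(r_i+r_j)·cross = 31263.2500 → first moment M = |Σ|/6 = 5210.5417
R_c = M/A = 5210.5417/487.7500 = 10.6828 mm
θ = 155° = 2.705260 rad
V = θ·R_c·A = 2.705260·10.6828·487.7500 = 14095.872 mm³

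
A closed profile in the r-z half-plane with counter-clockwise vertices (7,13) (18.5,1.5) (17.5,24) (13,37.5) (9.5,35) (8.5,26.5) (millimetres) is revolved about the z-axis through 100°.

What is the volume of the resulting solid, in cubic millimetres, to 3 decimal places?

Profile (r,z), 6 vertices: (7,13) (18.5,1.5) (17.5,24) (13,37.5) (9.5,35) (8.5,26.5)
edge 0: (7,13)→(18.5,1.5)  cross = 7·1.5 − 18.5·13 = -230.0000; (r_i+r_j)·cross = 25.5·-230.0000 = -5865.0000
edge 1: (18.5,1.5)→(17.5,24)  cross = 18.5·24 − 17.5·1.5 = 417.7500; (r_i+r_j)·cross = 36·417.7500 = 15039.0000
edge 2: (17.5,24)→(13,37.5)  cross = 17.5·37.5 − 13·24 = 344.2500; (r_i+r_j)·cross = 30.5·344.2500 = 10499.6250
edge 3: (13,37.5)→(9.5,35)  cross = 13·35 − 9.5·37.5 = 98.7500; (r_i+r_j)·cross = 22.5·98.7500 = 2221.8750
edge 4: (9.5,35)→(8.5,26.5)  cross = 9.5·26.5 − 8.5·35 = -45.7500; (r_i+r_j)·cross = 18·-45.7500 = -823.5000
edge 5: (8.5,26.5)→(7,13)  cross = 8.5·13 − 7·26.5 = -75.0000; (r_i+r_j)·cross = 15.5·-75.0000 = -1162.5000
Σcross = 510.0000 → A = |Σcross|/2 = 255.0000 mm²
Σ(r_i+r_j)·cross = 19909.5000 → first moment M = |Σ|/6 = 3318.2500
R_c = M/A = 3318.2500/255.0000 = 13.0127 mm
θ = 100° = 1.745329 rad
V = θ·R_c·A = 1.745329·13.0127·255.0000 = 5791.439 mm³

Volume = 5791.439 mm³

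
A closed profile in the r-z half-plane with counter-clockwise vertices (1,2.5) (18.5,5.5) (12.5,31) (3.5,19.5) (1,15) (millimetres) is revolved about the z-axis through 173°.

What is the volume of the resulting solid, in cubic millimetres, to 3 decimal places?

Profile (r,z), 5 vertices: (1,2.5) (18.5,5.5) (12.5,31) (3.5,19.5) (1,15)
edge 0: (1,2.5)→(18.5,5.5)  cross = 1·5.5 − 18.5·2.5 = -40.7500; (r_i+r_j)·cross = 19.5·-40.7500 = -794.6250
edge 1: (18.5,5.5)→(12.5,31)  cross = 18.5·31 − 12.5·5.5 = 504.7500; (r_i+r_j)·cross = 31·504.7500 = 15647.2500
edge 2: (12.5,31)→(3.5,19.5)  cross = 12.5·19.5 − 3.5·31 = 135.2500; (r_i+r_j)·cross = 16·135.2500 = 2164.0000
edge 3: (3.5,19.5)→(1,15)  cross = 3.5·15 − 1·19.5 = 33.0000; (r_i+r_j)·cross = 4.5·33.0000 = 148.5000
edge 4: (1,15)→(1,2.5)  cross = 1·2.5 − 1·15 = -12.5000; (r_i+r_j)·cross = 2·-12.5000 = -25.0000
Σcross = 619.7500 → A = |Σcross|/2 = 309.8750 mm²
Σ(r_i+r_j)·cross = 17140.1250 → first moment M = |Σ|/6 = 2856.6875
R_c = M/A = 2856.6875/309.8750 = 9.2188 mm
θ = 173° = 3.019420 rad
V = θ·R_c·A = 3.019420·9.2188·309.8750 = 8625.538 mm³

Volume = 8625.538 mm³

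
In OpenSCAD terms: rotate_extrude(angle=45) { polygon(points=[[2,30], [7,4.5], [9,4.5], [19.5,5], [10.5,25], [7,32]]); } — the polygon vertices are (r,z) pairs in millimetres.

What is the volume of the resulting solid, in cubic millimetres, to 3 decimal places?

Volume = 1833.921 mm³

Profile (r,z), 6 vertices: (2,30) (7,4.5) (9,4.5) (19.5,5) (10.5,25) (7,32)
edge 0: (2,30)→(7,4.5)  cross = 2·4.5 − 7·30 = -201.0000; (r_i+r_j)·cross = 9·-201.0000 = -1809.0000
edge 1: (7,4.5)→(9,4.5)  cross = 7·4.5 − 9·4.5 = -9.0000; (r_i+r_j)·cross = 16·-9.0000 = -144.0000
edge 2: (9,4.5)→(19.5,5)  cross = 9·5 − 19.5·4.5 = -42.7500; (r_i+r_j)·cross = 28.5·-42.7500 = -1218.3750
edge 3: (19.5,5)→(10.5,25)  cross = 19.5·25 − 10.5·5 = 435.0000; (r_i+r_j)·cross = 30·435.0000 = 13050.0000
edge 4: (10.5,25)→(7,32)  cross = 10.5·32 − 7·25 = 161.0000; (r_i+r_j)·cross = 17.5·161.0000 = 2817.5000
edge 5: (7,32)→(2,30)  cross = 7·30 − 2·32 = 146.0000; (r_i+r_j)·cross = 9·146.0000 = 1314.0000
Σcross = 489.2500 → A = |Σcross|/2 = 244.6250 mm²
Σ(r_i+r_j)·cross = 14010.1250 → first moment M = |Σ|/6 = 2335.0208
R_c = M/A = 2335.0208/244.6250 = 9.5453 mm
θ = 45° = 0.785398 rad
V = θ·R_c·A = 0.785398·9.5453·244.6250 = 1833.921 mm³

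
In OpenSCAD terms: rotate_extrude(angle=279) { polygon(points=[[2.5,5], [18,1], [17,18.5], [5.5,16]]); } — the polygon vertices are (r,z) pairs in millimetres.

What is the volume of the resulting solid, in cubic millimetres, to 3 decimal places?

Profile (r,z), 4 vertices: (2.5,5) (18,1) (17,18.5) (5.5,16)
edge 0: (2.5,5)→(18,1)  cross = 2.5·1 − 18·5 = -87.5000; (r_i+r_j)·cross = 20.5·-87.5000 = -1793.7500
edge 1: (18,1)→(17,18.5)  cross = 18·18.5 − 17·1 = 316.0000; (r_i+r_j)·cross = 35·316.0000 = 11060.0000
edge 2: (17,18.5)→(5.5,16)  cross = 17·16 − 5.5·18.5 = 170.2500; (r_i+r_j)·cross = 22.5·170.2500 = 3830.6250
edge 3: (5.5,16)→(2.5,5)  cross = 5.5·5 − 2.5·16 = -12.5000; (r_i+r_j)·cross = 8·-12.5000 = -100.0000
Σcross = 386.2500 → A = |Σcross|/2 = 193.1250 mm²
Σ(r_i+r_j)·cross = 12996.8750 → first moment M = |Σ|/6 = 2166.1458
R_c = M/A = 2166.1458/193.1250 = 11.2163 mm
θ = 279° = 4.869469 rad
V = θ·R_c·A = 4.869469·11.2163·193.1250 = 10547.979 mm³

Volume = 10547.979 mm³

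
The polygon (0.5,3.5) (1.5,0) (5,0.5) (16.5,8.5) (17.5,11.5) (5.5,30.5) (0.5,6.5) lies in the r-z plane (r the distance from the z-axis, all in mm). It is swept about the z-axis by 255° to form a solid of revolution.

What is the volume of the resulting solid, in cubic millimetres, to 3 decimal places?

Volume = 9693.199 mm³

Profile (r,z), 7 vertices: (0.5,3.5) (1.5,0) (5,0.5) (16.5,8.5) (17.5,11.5) (5.5,30.5) (0.5,6.5)
edge 0: (0.5,3.5)→(1.5,0)  cross = 0.5·0 − 1.5·3.5 = -5.2500; (r_i+r_j)·cross = 2·-5.2500 = -10.5000
edge 1: (1.5,0)→(5,0.5)  cross = 1.5·0.5 − 5·0 = 0.7500; (r_i+r_j)·cross = 6.5·0.7500 = 4.8750
edge 2: (5,0.5)→(16.5,8.5)  cross = 5·8.5 − 16.5·0.5 = 34.2500; (r_i+r_j)·cross = 21.5·34.2500 = 736.3750
edge 3: (16.5,8.5)→(17.5,11.5)  cross = 16.5·11.5 − 17.5·8.5 = 41.0000; (r_i+r_j)·cross = 34·41.0000 = 1394.0000
edge 4: (17.5,11.5)→(5.5,30.5)  cross = 17.5·30.5 − 5.5·11.5 = 470.5000; (r_i+r_j)·cross = 23·470.5000 = 10821.5000
edge 5: (5.5,30.5)→(0.5,6.5)  cross = 5.5·6.5 − 0.5·30.5 = 20.5000; (r_i+r_j)·cross = 6·20.5000 = 123.0000
edge 6: (0.5,6.5)→(0.5,3.5)  cross = 0.5·3.5 − 0.5·6.5 = -1.5000; (r_i+r_j)·cross = 1·-1.5000 = -1.5000
Σcross = 560.2500 → A = |Σcross|/2 = 280.1250 mm²
Σ(r_i+r_j)·cross = 13067.7500 → first moment M = |Σ|/6 = 2177.9583
R_c = M/A = 2177.9583/280.1250 = 7.7750 mm
θ = 255° = 4.450590 rad
V = θ·R_c·A = 4.450590·7.7750·280.1250 = 9693.199 mm³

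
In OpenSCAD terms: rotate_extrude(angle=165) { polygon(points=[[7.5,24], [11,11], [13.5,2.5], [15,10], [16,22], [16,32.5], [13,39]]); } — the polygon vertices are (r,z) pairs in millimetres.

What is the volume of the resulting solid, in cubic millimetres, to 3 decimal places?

Volume = 6405.500 mm³

Profile (r,z), 7 vertices: (7.5,24) (11,11) (13.5,2.5) (15,10) (16,22) (16,32.5) (13,39)
edge 0: (7.5,24)→(11,11)  cross = 7.5·11 − 11·24 = -181.5000; (r_i+r_j)·cross = 18.5·-181.5000 = -3357.7500
edge 1: (11,11)→(13.5,2.5)  cross = 11·2.5 − 13.5·11 = -121.0000; (r_i+r_j)·cross = 24.5·-121.0000 = -2964.5000
edge 2: (13.5,2.5)→(15,10)  cross = 13.5·10 − 15·2.5 = 97.5000; (r_i+r_j)·cross = 28.5·97.5000 = 2778.7500
edge 3: (15,10)→(16,22)  cross = 15·22 − 16·10 = 170.0000; (r_i+r_j)·cross = 31·170.0000 = 5270.0000
edge 4: (16,22)→(16,32.5)  cross = 16·32.5 − 16·22 = 168.0000; (r_i+r_j)·cross = 32·168.0000 = 5376.0000
edge 5: (16,32.5)→(13,39)  cross = 16·39 − 13·32.5 = 201.5000; (r_i+r_j)·cross = 29·201.5000 = 5843.5000
edge 6: (13,39)→(7.5,24)  cross = 13·24 − 7.5·39 = 19.5000; (r_i+r_j)·cross = 20.5·19.5000 = 399.7500
Σcross = 354.0000 → A = |Σcross|/2 = 177.0000 mm²
Σ(r_i+r_j)·cross = 13345.7500 → first moment M = |Σ|/6 = 2224.2917
R_c = M/A = 2224.2917/177.0000 = 12.5666 mm
θ = 165° = 2.879793 rad
V = θ·R_c·A = 2.879793·12.5666·177.0000 = 6405.500 mm³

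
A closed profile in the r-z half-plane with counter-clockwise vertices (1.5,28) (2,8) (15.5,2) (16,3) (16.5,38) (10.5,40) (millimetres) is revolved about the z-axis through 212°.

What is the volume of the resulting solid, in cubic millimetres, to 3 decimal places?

Profile (r,z), 6 vertices: (1.5,28) (2,8) (15.5,2) (16,3) (16.5,38) (10.5,40)
edge 0: (1.5,28)→(2,8)  cross = 1.5·8 − 2·28 = -44.0000; (r_i+r_j)·cross = 3.5·-44.0000 = -154.0000
edge 1: (2,8)→(15.5,2)  cross = 2·2 − 15.5·8 = -120.0000; (r_i+r_j)·cross = 17.5·-120.0000 = -2100.0000
edge 2: (15.5,2)→(16,3)  cross = 15.5·3 − 16·2 = 14.5000; (r_i+r_j)·cross = 31.5·14.5000 = 456.7500
edge 3: (16,3)→(16.5,38)  cross = 16·38 − 16.5·3 = 558.5000; (r_i+r_j)·cross = 32.5·558.5000 = 18151.2500
edge 4: (16.5,38)→(10.5,40)  cross = 16.5·40 − 10.5·38 = 261.0000; (r_i+r_j)·cross = 27·261.0000 = 7047.0000
edge 5: (10.5,40)→(1.5,28)  cross = 10.5·28 − 1.5·40 = 234.0000; (r_i+r_j)·cross = 12·234.0000 = 2808.0000
Σcross = 904.0000 → A = |Σcross|/2 = 452.0000 mm²
Σ(r_i+r_j)·cross = 26209.0000 → first moment M = |Σ|/6 = 4368.1667
R_c = M/A = 4368.1667/452.0000 = 9.6641 mm
θ = 212° = 3.700098 rad
V = θ·R_c·A = 3.700098·9.6641·452.0000 = 16162.645 mm³

Volume = 16162.645 mm³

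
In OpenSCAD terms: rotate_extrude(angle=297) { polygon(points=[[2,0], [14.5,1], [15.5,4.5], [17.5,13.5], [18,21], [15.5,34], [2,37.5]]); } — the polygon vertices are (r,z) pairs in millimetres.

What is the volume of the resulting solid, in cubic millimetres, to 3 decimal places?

Volume = 24649.338 mm³

Profile (r,z), 7 vertices: (2,0) (14.5,1) (15.5,4.5) (17.5,13.5) (18,21) (15.5,34) (2,37.5)
edge 0: (2,0)→(14.5,1)  cross = 2·1 − 14.5·0 = 2.0000; (r_i+r_j)·cross = 16.5·2.0000 = 33.0000
edge 1: (14.5,1)→(15.5,4.5)  cross = 14.5·4.5 − 15.5·1 = 49.7500; (r_i+r_j)·cross = 30·49.7500 = 1492.5000
edge 2: (15.5,4.5)→(17.5,13.5)  cross = 15.5·13.5 − 17.5·4.5 = 130.5000; (r_i+r_j)·cross = 33·130.5000 = 4306.5000
edge 3: (17.5,13.5)→(18,21)  cross = 17.5·21 − 18·13.5 = 124.5000; (r_i+r_j)·cross = 35.5·124.5000 = 4419.7500
edge 4: (18,21)→(15.5,34)  cross = 18·34 − 15.5·21 = 286.5000; (r_i+r_j)·cross = 33.5·286.5000 = 9597.7500
edge 5: (15.5,34)→(2,37.5)  cross = 15.5·37.5 − 2·34 = 513.2500; (r_i+r_j)·cross = 17.5·513.2500 = 8981.8750
edge 6: (2,37.5)→(2,0)  cross = 2·0 − 2·37.5 = -75.0000; (r_i+r_j)·cross = 4·-75.0000 = -300.0000
Σcross = 1031.5000 → A = |Σcross|/2 = 515.7500 mm²
Σ(r_i+r_j)·cross = 28531.3750 → first moment M = |Σ|/6 = 4755.2292
R_c = M/A = 4755.2292/515.7500 = 9.2200 mm
θ = 297° = 5.183628 rad
V = θ·R_c·A = 5.183628·9.2200·515.7500 = 24649.338 mm³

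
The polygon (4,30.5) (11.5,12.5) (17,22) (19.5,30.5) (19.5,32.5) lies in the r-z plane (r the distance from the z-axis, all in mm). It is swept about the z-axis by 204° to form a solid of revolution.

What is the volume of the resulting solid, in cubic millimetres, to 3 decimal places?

Volume = 7240.813 mm³

Profile (r,z), 5 vertices: (4,30.5) (11.5,12.5) (17,22) (19.5,30.5) (19.5,32.5)
edge 0: (4,30.5)→(11.5,12.5)  cross = 4·12.5 − 11.5·30.5 = -300.7500; (r_i+r_j)·cross = 15.5·-300.7500 = -4661.6250
edge 1: (11.5,12.5)→(17,22)  cross = 11.5·22 − 17·12.5 = 40.5000; (r_i+r_j)·cross = 28.5·40.5000 = 1154.2500
edge 2: (17,22)→(19.5,30.5)  cross = 17·30.5 − 19.5·22 = 89.5000; (r_i+r_j)·cross = 36.5·89.5000 = 3266.7500
edge 3: (19.5,30.5)→(19.5,32.5)  cross = 19.5·32.5 − 19.5·30.5 = 39.0000; (r_i+r_j)·cross = 39·39.0000 = 1521.0000
edge 4: (19.5,32.5)→(4,30.5)  cross = 19.5·30.5 − 4·32.5 = 464.7500; (r_i+r_j)·cross = 23.5·464.7500 = 10921.6250
Σcross = 333.0000 → A = |Σcross|/2 = 166.5000 mm²
Σ(r_i+r_j)·cross = 12202.0000 → first moment M = |Σ|/6 = 2033.6667
R_c = M/A = 2033.6667/166.5000 = 12.2142 mm
θ = 204° = 3.560472 rad
V = θ·R_c·A = 3.560472·12.2142·166.5000 = 7240.813 mm³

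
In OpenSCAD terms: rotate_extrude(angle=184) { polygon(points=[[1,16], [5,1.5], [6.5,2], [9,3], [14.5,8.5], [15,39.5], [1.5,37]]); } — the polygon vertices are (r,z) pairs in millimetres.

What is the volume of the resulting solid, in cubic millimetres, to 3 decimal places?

Volume = 11567.952 mm³

Profile (r,z), 7 vertices: (1,16) (5,1.5) (6.5,2) (9,3) (14.5,8.5) (15,39.5) (1.5,37)
edge 0: (1,16)→(5,1.5)  cross = 1·1.5 − 5·16 = -78.5000; (r_i+r_j)·cross = 6·-78.5000 = -471.0000
edge 1: (5,1.5)→(6.5,2)  cross = 5·2 − 6.5·1.5 = 0.2500; (r_i+r_j)·cross = 11.5·0.2500 = 2.8750
edge 2: (6.5,2)→(9,3)  cross = 6.5·3 − 9·2 = 1.5000; (r_i+r_j)·cross = 15.5·1.5000 = 23.2500
edge 3: (9,3)→(14.5,8.5)  cross = 9·8.5 − 14.5·3 = 33.0000; (r_i+r_j)·cross = 23.5·33.0000 = 775.5000
edge 4: (14.5,8.5)→(15,39.5)  cross = 14.5·39.5 − 15·8.5 = 445.2500; (r_i+r_j)·cross = 29.5·445.2500 = 13134.8750
edge 5: (15,39.5)→(1.5,37)  cross = 15·37 − 1.5·39.5 = 495.7500; (r_i+r_j)·cross = 16.5·495.7500 = 8179.8750
edge 6: (1.5,37)→(1,16)  cross = 1.5·16 − 1·37 = -13.0000; (r_i+r_j)·cross = 2.5·-13.0000 = -32.5000
Σcross = 884.2500 → A = |Σcross|/2 = 442.1250 mm²
Σ(r_i+r_j)·cross = 21612.8750 → first moment M = |Σ|/6 = 3602.1458
R_c = M/A = 3602.1458/442.1250 = 8.1473 mm
θ = 184° = 3.211406 rad
V = θ·R_c·A = 3.211406·8.1473·442.1250 = 11567.952 mm³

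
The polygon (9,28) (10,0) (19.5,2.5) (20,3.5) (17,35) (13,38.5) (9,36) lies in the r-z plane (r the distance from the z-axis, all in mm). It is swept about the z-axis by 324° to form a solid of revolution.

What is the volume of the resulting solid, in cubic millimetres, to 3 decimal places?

Volume = 25634.336 mm³

Profile (r,z), 7 vertices: (9,28) (10,0) (19.5,2.5) (20,3.5) (17,35) (13,38.5) (9,36)
edge 0: (9,28)→(10,0)  cross = 9·0 − 10·28 = -280.0000; (r_i+r_j)·cross = 19·-280.0000 = -5320.0000
edge 1: (10,0)→(19.5,2.5)  cross = 10·2.5 − 19.5·0 = 25.0000; (r_i+r_j)·cross = 29.5·25.0000 = 737.5000
edge 2: (19.5,2.5)→(20,3.5)  cross = 19.5·3.5 − 20·2.5 = 18.2500; (r_i+r_j)·cross = 39.5·18.2500 = 720.8750
edge 3: (20,3.5)→(17,35)  cross = 20·35 − 17·3.5 = 640.5000; (r_i+r_j)·cross = 37·640.5000 = 23698.5000
edge 4: (17,35)→(13,38.5)  cross = 17·38.5 − 13·35 = 199.5000; (r_i+r_j)·cross = 30·199.5000 = 5985.0000
edge 5: (13,38.5)→(9,36)  cross = 13·36 − 9·38.5 = 121.5000; (r_i+r_j)·cross = 22·121.5000 = 2673.0000
edge 6: (9,36)→(9,28)  cross = 9·28 − 9·36 = -72.0000; (r_i+r_j)·cross = 18·-72.0000 = -1296.0000
Σcross = 652.7500 → A = |Σcross|/2 = 326.3750 mm²
Σ(r_i+r_j)·cross = 27198.8750 → first moment M = |Σ|/6 = 4533.1458
R_c = M/A = 4533.1458/326.3750 = 13.8894 mm
θ = 324° = 5.654867 rad
V = θ·R_c·A = 5.654867·13.8894·326.3750 = 25634.336 mm³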